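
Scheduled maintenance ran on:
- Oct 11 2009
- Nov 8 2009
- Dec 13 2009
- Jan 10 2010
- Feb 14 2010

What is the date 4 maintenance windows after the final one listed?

Gaps: 28, 35, 28, 35 days — a mix of 28 and 35. Every date is a Sunday.
Each is the 2nd Sunday of its month.
2nd Sunday of March 2010: Mar 14 2010.
2nd Sunday of April 2010: Apr 11 2010.
2nd Sunday of May 2010: May 9 2010.
June 2010 — 2nd Sunday is Jun 13 2010.

Jun 13 2010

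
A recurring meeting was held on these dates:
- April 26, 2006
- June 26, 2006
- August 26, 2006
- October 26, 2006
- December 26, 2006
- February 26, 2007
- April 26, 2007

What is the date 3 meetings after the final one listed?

Gaps: 61, 61, 61, 61, 62, 59 days — not constant. Every event is on the 26th of the month.
Pattern: the 26th of every 2 months.
Next: June 2007 → June 26, 2007.
August 2007: August 26, 2007.
Next: October 2007 → October 26, 2007.

October 26, 2007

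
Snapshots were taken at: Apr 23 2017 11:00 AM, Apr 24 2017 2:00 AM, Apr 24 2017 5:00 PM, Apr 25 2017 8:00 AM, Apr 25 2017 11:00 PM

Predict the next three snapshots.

Apr 26 2017 2:00 PM, Apr 27 2017 5:00 AM, Apr 27 2017 8:00 PM

Gaps: 15, 15, 15, 15 hours — each event is 15 hours after the previous one.
Apr 25 2017 11:00 PM + 15 h = Apr 26 2017 2:00 PM.
Apr 26 2017 2:00 PM + 15 h = Apr 27 2017 5:00 AM.
Apr 27 2017 5:00 AM + 15 h = Apr 27 2017 8:00 PM.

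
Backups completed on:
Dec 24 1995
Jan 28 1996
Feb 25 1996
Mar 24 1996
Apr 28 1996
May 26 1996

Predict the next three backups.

All dates are Sundays, 35, 28, 28, 35, 28 days apart.
Specifically, the 4th Sunday of each month.
4th Sunday of June 1996: Jun 23 1996.
4th Sunday of July 1996: Jul 28 1996.
August 1996 — 4th Sunday is Aug 25 1996.

Jun 23 1996, Jul 28 1996, Aug 25 1996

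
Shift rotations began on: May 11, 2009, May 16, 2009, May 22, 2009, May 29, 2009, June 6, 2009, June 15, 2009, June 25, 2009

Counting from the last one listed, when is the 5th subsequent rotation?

August 29, 2009

Intervals are 5, 6, 7, 8, 9, 10 days — an arithmetic progression with common difference 1.
Next gap: 11 days. June 25, 2009 + 11 days = July 6, 2009.
Next gap: 12 days. July 6, 2009 + 12 days = July 18, 2009.
Next gap: 13 days. July 18, 2009 + 13 days = July 31, 2009.
Next gap: 14 days. July 31, 2009 + 14 days = August 14, 2009.
Next gap: 15 days. August 14, 2009 + 15 days = August 29, 2009.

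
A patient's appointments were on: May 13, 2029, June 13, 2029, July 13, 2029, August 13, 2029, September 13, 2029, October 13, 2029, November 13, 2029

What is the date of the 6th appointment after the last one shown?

May 13, 2030

Gaps: 31, 30, 31, 31, 30, 31 days — not constant. Every event is on the 13th of the month.
Pattern: the 13th of each month.
December 2029: December 13, 2029.
Next: January 2030 → January 13, 2030.
Next: February 2030 → February 13, 2030.
Next: March 2030 → March 13, 2030.
Next: April 2030 → April 13, 2030.
Next: May 2030 → May 13, 2030.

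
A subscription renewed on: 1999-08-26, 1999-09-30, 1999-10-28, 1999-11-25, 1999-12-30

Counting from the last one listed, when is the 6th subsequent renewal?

These are Thursdays with 35, 28, 28, 35-day gaps.
Each is the final Thursday of its month — 1999-09-30 is past the 28th, so '4th Thursday' doesn't fit.
Last Thursday of January 2000: 2000-01-27.
Last Thursday of February 2000: 2000-02-24.
March 2000 ends with Thursday 2000-03-30.
April 2000 ends with Thursday 2000-04-27.
Last Thursday of May 2000: 2000-05-25.
June 2000 ends with Thursday 2000-06-29.

2000-06-29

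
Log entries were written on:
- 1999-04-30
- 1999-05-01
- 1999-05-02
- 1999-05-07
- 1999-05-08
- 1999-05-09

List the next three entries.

1999-05-14, 1999-05-15, 1999-05-16

The gap pattern 1, 1, 5, 1, 1 repeats every 3 events.
These are the Fridays, Saturdays and Sundays of each week.
Next Friday: 1999-05-14.
Next Saturday: 1999-05-15.
Next Sunday: 1999-05-16.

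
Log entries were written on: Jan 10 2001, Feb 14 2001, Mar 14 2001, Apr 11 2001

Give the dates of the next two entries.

These are Wednesdays at 28- or 35-day spacing (35, 28, 28).
The pattern: 2nd Wednesday of the month.
May 2001 — 2nd Wednesday is May 9 2001.
2nd Wednesday of June 2001: Jun 13 2001.

May 9 2001, Jun 13 2001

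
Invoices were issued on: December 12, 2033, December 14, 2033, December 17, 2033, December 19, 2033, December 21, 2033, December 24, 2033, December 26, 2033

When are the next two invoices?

Every event lands on a Monday or Wednesday or Saturday (gaps cycle 2, 3, 2, 2, 3, 2).
So the schedule is: every Monday, Wednesday and Saturday.
Next Wednesday: December 28, 2033.
Next Saturday: December 31, 2033.

December 28, 2033; December 31, 2033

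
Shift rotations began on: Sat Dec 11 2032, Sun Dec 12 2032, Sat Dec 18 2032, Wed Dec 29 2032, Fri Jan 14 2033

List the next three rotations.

Intervals are 1, 6, 11, 16 days — an arithmetic progression with common difference 5.
Next gap: 21 days. Fri Jan 14 2033 + 21 days = Fri Feb 4 2033.
Next gap: 26 days. Fri Feb 4 2033 + 26 days = Wed Mar 2 2033.
Next gap: 31 days. Wed Mar 2 2033 + 31 days = Sat Apr 2 2033.

Fri Feb 4 2033, Wed Mar 2 2033, Sat Apr 2 2033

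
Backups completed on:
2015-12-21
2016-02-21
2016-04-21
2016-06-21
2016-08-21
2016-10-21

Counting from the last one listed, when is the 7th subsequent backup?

2017-12-21

Gaps: 62, 60, 61, 61, 61 days — not constant. Every event is on the 21st of the month.
Pattern: the 21st of every 2 months.
Next: December 2016 → 2016-12-21.
Next: February 2017 → 2017-02-21.
April 2017: 2017-04-21.
Next: June 2017 → 2017-06-21.
Next: August 2017 → 2017-08-21.
Next: October 2017 → 2017-10-21.
December 2017: 2017-12-21.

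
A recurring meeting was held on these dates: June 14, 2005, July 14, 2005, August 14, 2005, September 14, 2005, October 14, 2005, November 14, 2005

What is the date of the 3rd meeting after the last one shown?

February 14, 2006

Gaps: 30, 31, 31, 30, 31 days — not constant. Every event is on the 14th of the month.
Pattern: the 14th of each month.
December 2005: December 14, 2005.
Next: January 2006 → January 14, 2006.
February 2006: February 14, 2006.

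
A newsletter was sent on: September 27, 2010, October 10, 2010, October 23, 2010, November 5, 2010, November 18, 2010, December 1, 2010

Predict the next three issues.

December 14, 2010; December 27, 2010; January 9, 2011

The spacing is 13, 13, 13, 13, 13 days — always 13 days.
December 1, 2010 + 13 days = December 14, 2010.
December 14, 2010 + 13 days = December 27, 2010.
December 27, 2010 + 13 days = January 9, 2011.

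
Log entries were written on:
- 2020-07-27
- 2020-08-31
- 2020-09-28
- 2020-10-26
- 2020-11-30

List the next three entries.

These are Mondays with 35, 28, 28, 35-day gaps.
Each is the final Monday of its month — 2020-08-31 is past the 28th, so '4th Monday' doesn't fit.
Last Monday of December 2020: 2020-12-28.
January 2021 ends with Monday 2021-01-25.
February 2021 ends with Monday 2021-02-22.

2020-12-28, 2021-01-25, 2021-02-22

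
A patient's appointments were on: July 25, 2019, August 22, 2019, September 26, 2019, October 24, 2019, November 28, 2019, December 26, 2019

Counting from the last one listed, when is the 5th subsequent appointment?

May 28, 2020

These are Thursdays at 28- or 35-day spacing (28, 35, 28, 35, 28).
The pattern: 4th Thursday of the month.
4th Thursday of January 2020: January 23, 2020.
February 2020 — 4th Thursday is February 27, 2020.
4th Thursday of March 2020: March 26, 2020.
April 2020 — 4th Thursday is April 23, 2020.
4th Thursday of May 2020: May 28, 2020.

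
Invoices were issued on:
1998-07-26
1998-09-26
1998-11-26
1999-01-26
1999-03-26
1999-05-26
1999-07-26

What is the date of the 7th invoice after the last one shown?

2000-09-26

Gaps: 62, 61, 61, 59, 61, 61 days — not constant. Every event is on the 26th of the month.
Pattern: the 26th of every 2 months.
September 1999: 1999-09-26.
Next: November 1999 → 1999-11-26.
January 2000: 2000-01-26.
March 2000: 2000-03-26.
Next: May 2000 → 2000-05-26.
July 2000: 2000-07-26.
September 2000: 2000-09-26.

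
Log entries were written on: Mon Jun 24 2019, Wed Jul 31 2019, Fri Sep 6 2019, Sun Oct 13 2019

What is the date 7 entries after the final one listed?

Gaps between consecutive events: 37, 37, 37 days — a constant 37-day interval.
Sun Oct 13 2019 + 37 days = Tue Nov 19 2019.
Tue Nov 19 2019 + 37 days = Thu Dec 26 2019.
Thu Dec 26 2019 + 37 days = Sat Feb 1 2020.
Sat Feb 1 2020 + 37 days = Mon Mar 9 2020.
Mon Mar 9 2020 + 37 days = Wed Apr 15 2020.
Wed Apr 15 2020 + 37 days = Fri May 22 2020.
Fri May 22 2020 + 37 days = Sun Jun 28 2020.

Sun Jun 28 2020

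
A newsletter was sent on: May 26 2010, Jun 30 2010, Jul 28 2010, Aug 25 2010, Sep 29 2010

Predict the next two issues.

All Wednesdays; the gaps (35, 28, 28, 35) vary with month length.
This is the last Wednesday of each month.
Last Wednesday of October 2010: Oct 27 2010.
November 2010 ends with Wednesday Nov 24 2010.

Oct 27 2010, Nov 24 2010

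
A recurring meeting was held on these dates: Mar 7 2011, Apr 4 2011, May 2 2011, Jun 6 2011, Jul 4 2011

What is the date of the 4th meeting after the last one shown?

All dates are Mondays, 28, 28, 35, 28 days apart.
Specifically, the 1st Monday of each month.
1st Monday of August 2011: Aug 1 2011.
September 2011 — 1st Monday is Sep 5 2011.
1st Monday of October 2011: Oct 3 2011.
1st Monday of November 2011: Nov 7 2011.

Nov 7 2011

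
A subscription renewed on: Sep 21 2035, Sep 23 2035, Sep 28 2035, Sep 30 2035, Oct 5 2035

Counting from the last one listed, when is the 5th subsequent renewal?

Oct 21 2035

Gaps: 2, 5, 2, 5 days — not constant, but cyclic with period 2.
The events fall on every Friday and Sunday.
Next Sunday: Oct 7 2035.
The following Friday is Oct 12 2035.
Next Sunday: Oct 14 2035.
The following Friday is Oct 19 2035.
Next Sunday: Oct 21 2035.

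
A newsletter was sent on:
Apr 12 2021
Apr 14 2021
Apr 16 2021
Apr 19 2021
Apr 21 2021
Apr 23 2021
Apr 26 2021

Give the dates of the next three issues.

Apr 28 2021, Apr 30 2021, May 3 2021

Every event lands on a Monday or Wednesday or Friday (gaps cycle 2, 2, 3, 2, 2, 3).
So the schedule is: every Monday, Wednesday and Friday.
Next Wednesday: Apr 28 2021.
The following Friday is Apr 30 2021.
Next Monday: May 3 2021.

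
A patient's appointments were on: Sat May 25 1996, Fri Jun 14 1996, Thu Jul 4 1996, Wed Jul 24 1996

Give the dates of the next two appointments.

Tue Aug 13 1996, Mon Sep 2 1996

Gaps between consecutive events: 20, 20, 20 days — a constant 20-day interval.
Wed Jul 24 1996 + 20 days = Tue Aug 13 1996.
Tue Aug 13 1996 + 20 days = Mon Sep 2 1996.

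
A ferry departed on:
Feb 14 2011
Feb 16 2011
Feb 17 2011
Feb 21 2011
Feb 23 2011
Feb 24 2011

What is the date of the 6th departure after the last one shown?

Gaps: 2, 1, 4, 2, 1 days — not constant, but cyclic with period 3.
The events fall on every Monday, Wednesday and Thursday.
Next Monday: Feb 28 2011.
Next Wednesday: Mar 2 2011.
Next Thursday: Mar 3 2011.
The following Monday is Mar 7 2011.
The following Wednesday is Mar 9 2011.
The following Thursday is Mar 10 2011.

Mar 10 2011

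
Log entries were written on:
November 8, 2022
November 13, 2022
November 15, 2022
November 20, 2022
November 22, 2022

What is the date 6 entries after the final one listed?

The gap pattern 5, 2, 5, 2 repeats every 2 events.
These are the Tuesdays and Sundays of each week.
Next Sunday: November 27, 2022.
The following Tuesday is November 29, 2022.
Next Sunday: December 4, 2022.
The following Tuesday is December 6, 2022.
The following Sunday is December 11, 2022.
The following Tuesday is December 13, 2022.

December 13, 2022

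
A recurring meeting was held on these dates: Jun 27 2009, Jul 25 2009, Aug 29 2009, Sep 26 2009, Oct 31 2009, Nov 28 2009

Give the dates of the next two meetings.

Dec 26 2009, Jan 30 2010

All Saturdays; the gaps (28, 35, 28, 35, 28) vary with month length.
This is the last Saturday of each month.
December 2009 ends with Saturday Dec 26 2009.
Last Saturday of January 2010: Jan 30 2010.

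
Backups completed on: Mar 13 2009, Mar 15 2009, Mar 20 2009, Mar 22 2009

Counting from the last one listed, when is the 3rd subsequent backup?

Apr 3 2009

The gap pattern 2, 5, 2 repeats every 2 events.
These are the Fridays and Sundays of each week.
Next Friday: Mar 27 2009.
Next Sunday: Mar 29 2009.
Next Friday: Apr 3 2009.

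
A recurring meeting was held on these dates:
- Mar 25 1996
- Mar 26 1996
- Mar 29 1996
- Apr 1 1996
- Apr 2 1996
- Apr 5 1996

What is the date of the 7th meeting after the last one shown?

Apr 22 1996

Every event lands on a Monday or Tuesday or Friday (gaps cycle 1, 3, 3, 1, 3).
So the schedule is: every Monday, Tuesday and Friday.
The following Monday is Apr 8 1996.
Next Tuesday: Apr 9 1996.
Next Friday: Apr 12 1996.
The following Monday is Apr 15 1996.
The following Tuesday is Apr 16 1996.
The following Friday is Apr 19 1996.
Next Monday: Apr 22 1996.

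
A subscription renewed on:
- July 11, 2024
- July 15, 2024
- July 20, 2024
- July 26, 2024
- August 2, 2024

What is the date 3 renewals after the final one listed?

Intervals are 4, 5, 6, 7 days — an arithmetic progression with common difference 1.
Next gap: 8 days. August 2, 2024 + 8 days = August 10, 2024.
Next gap: 9 days. August 10, 2024 + 9 days = August 19, 2024.
Next gap: 10 days. August 19, 2024 + 10 days = August 29, 2024.

August 29, 2024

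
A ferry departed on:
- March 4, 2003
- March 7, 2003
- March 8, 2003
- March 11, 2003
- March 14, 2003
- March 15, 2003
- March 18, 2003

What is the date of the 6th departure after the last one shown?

April 1, 2003

Gaps: 3, 1, 3, 3, 1, 3 days — not constant, but cyclic with period 3.
The events fall on every Tuesday, Friday and Saturday.
Next Friday: March 21, 2003.
The following Saturday is March 22, 2003.
The following Tuesday is March 25, 2003.
The following Friday is March 28, 2003.
The following Saturday is March 29, 2003.
The following Tuesday is April 1, 2003.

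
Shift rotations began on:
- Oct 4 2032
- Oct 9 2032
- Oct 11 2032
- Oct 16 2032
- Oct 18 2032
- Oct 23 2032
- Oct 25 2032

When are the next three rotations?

Gaps: 5, 2, 5, 2, 5, 2 days — not constant, but cyclic with period 2.
The events fall on every Monday and Saturday.
Next Saturday: Oct 30 2032.
The following Monday is Nov 1 2032.
Next Saturday: Nov 6 2032.

Oct 30 2032, Nov 1 2032, Nov 6 2032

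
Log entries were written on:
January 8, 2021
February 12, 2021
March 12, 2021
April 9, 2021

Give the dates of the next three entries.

May 14, 2021; June 11, 2021; July 9, 2021

All dates are Fridays, 35, 28, 28 days apart.
Specifically, the 2nd Friday of each month.
May 2021 — 2nd Friday is May 14, 2021.
June 2021 — 2nd Friday is June 11, 2021.
July 2021 — 2nd Friday is July 9, 2021.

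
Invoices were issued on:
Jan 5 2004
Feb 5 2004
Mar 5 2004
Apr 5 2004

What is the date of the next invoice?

The day-of-month is always 5 (31, 29, 31 days between events).
So this recurs on the 5th of each month.
May 2004: May 5 2004.

May 5 2004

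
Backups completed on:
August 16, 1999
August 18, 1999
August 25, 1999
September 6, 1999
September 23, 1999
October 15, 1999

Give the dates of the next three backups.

November 11, 1999; December 13, 1999; January 19, 2000

Gaps: 2, 7, 12, 17, 22 days — each gap is 5 larger than the previous one.
Next gap: 27 days. October 15, 1999 + 27 days = November 11, 1999.
Next gap: 32 days. November 11, 1999 + 32 days = December 13, 1999.
Next gap: 37 days. December 13, 1999 + 37 days = January 19, 2000.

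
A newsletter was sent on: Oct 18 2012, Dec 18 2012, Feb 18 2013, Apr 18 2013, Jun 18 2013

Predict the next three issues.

Aug 18 2013, Oct 18 2013, Dec 18 2013

Each date is the 18th; the gaps (61, 62, 59, 61) track the month lengths.
The rule is the 18th of every 2 months.
August 2013: Aug 18 2013.
Next: October 2013 → Oct 18 2013.
Next: December 2013 → Dec 18 2013.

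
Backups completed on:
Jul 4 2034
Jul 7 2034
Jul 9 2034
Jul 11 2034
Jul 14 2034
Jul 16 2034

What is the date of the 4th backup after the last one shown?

Every event lands on a Tuesday or Friday or Sunday (gaps cycle 3, 2, 2, 3, 2).
So the schedule is: every Tuesday, Friday and Sunday.
The following Tuesday is Jul 18 2034.
The following Friday is Jul 21 2034.
The following Sunday is Jul 23 2034.
The following Tuesday is Jul 25 2034.

Jul 25 2034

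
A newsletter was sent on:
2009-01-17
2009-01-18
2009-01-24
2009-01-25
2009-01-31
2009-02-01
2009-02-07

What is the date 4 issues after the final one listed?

2009-02-21

The gap pattern 1, 6, 1, 6, 1, 6 repeats every 2 events.
These are the Saturdays and Sundays of each week.
The following Sunday is 2009-02-08.
Next Saturday: 2009-02-14.
The following Sunday is 2009-02-15.
Next Saturday: 2009-02-21.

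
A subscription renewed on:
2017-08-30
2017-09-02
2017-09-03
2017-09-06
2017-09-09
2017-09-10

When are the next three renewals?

Gaps: 3, 1, 3, 3, 1 days — not constant, but cyclic with period 3.
The events fall on every Wednesday, Saturday and Sunday.
Next Wednesday: 2017-09-13.
Next Saturday: 2017-09-16.
Next Sunday: 2017-09-17.

2017-09-13, 2017-09-16, 2017-09-17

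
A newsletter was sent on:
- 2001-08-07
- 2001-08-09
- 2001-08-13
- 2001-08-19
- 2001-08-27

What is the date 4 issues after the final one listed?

Intervals are 2, 4, 6, 8 days — an arithmetic progression with common difference 2.
Next gap: 10 days. 2001-08-27 + 10 days = 2001-09-06.
Next gap: 12 days. 2001-09-06 + 12 days = 2001-09-18.
Next gap: 14 days. 2001-09-18 + 14 days = 2001-10-02.
Next gap: 16 days. 2001-10-02 + 16 days = 2001-10-18.

2001-10-18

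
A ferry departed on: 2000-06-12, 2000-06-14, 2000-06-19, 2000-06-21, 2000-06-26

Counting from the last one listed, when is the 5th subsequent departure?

2000-07-12

Gaps: 2, 5, 2, 5 days — not constant, but cyclic with period 2.
The events fall on every Monday and Wednesday.
The following Wednesday is 2000-06-28.
The following Monday is 2000-07-03.
Next Wednesday: 2000-07-05.
Next Monday: 2000-07-10.
The following Wednesday is 2000-07-12.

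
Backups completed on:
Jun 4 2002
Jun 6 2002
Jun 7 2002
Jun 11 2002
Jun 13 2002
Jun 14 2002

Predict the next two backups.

Jun 18 2002, Jun 20 2002

Every event lands on a Tuesday or Thursday or Friday (gaps cycle 2, 1, 4, 2, 1).
So the schedule is: every Tuesday, Thursday and Friday.
The following Tuesday is Jun 18 2002.
Next Thursday: Jun 20 2002.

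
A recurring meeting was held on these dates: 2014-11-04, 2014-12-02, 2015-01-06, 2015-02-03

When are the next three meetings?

2015-03-03, 2015-04-07, 2015-05-05

These are Tuesdays at 28- or 35-day spacing (28, 35, 28).
The pattern: 1st Tuesday of the month.
1st Tuesday of March 2015: 2015-03-03.
April 2015 — 1st Tuesday is 2015-04-07.
May 2015 — 1st Tuesday is 2015-05-05.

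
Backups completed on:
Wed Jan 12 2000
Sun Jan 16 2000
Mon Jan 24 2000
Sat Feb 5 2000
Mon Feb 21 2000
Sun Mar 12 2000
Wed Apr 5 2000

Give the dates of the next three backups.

Wed May 3 2000, Sun Jun 4 2000, Mon Jul 10 2000

Intervals are 4, 8, 12, 16, 20, 24 days — an arithmetic progression with common difference 4.
Next gap: 28 days. Wed Apr 5 2000 + 28 days = Wed May 3 2000.
Next gap: 32 days. Wed May 3 2000 + 32 days = Sun Jun 4 2000.
Next gap: 36 days. Sun Jun 4 2000 + 36 days = Mon Jul 10 2000.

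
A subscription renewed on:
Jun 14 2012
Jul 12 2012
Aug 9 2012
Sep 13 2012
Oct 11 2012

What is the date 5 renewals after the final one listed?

Mar 14 2013

These are Thursdays at 28- or 35-day spacing (28, 28, 35, 28).
The pattern: 2nd Thursday of the month.
November 2012 — 2nd Thursday is Nov 8 2012.
December 2012 — 2nd Thursday is Dec 13 2012.
January 2013 — 2nd Thursday is Jan 10 2013.
February 2013 — 2nd Thursday is Feb 14 2013.
2nd Thursday of March 2013: Mar 14 2013.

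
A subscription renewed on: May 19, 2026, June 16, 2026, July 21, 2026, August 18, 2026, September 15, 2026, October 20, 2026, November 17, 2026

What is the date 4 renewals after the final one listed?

All dates are Tuesdays, 28, 35, 28, 28, 35, 28 days apart.
Specifically, the 3rd Tuesday of each month.
December 2026 — 3rd Tuesday is December 15, 2026.
January 2027 — 3rd Tuesday is January 19, 2027.
February 2027 — 3rd Tuesday is February 16, 2027.
3rd Tuesday of March 2027: March 16, 2027.

March 16, 2027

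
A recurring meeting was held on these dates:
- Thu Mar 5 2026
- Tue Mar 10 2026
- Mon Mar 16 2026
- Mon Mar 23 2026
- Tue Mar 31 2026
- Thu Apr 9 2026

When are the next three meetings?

Sun Apr 19 2026, Thu Apr 30 2026, Tue May 12 2026

The spacing grows by 1 each time: 5, 6, 7, 8, 9 days.
Next gap: 10 days. Thu Apr 9 2026 + 10 days = Sun Apr 19 2026.
Next gap: 11 days. Sun Apr 19 2026 + 11 days = Thu Apr 30 2026.
Next gap: 12 days. Thu Apr 30 2026 + 12 days = Tue May 12 2026.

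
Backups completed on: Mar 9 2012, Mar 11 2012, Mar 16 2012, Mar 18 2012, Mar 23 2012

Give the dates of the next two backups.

Mar 25 2012, Mar 30 2012

Gaps: 2, 5, 2, 5 days — not constant, but cyclic with period 2.
The events fall on every Friday and Sunday.
Next Sunday: Mar 25 2012.
The following Friday is Mar 30 2012.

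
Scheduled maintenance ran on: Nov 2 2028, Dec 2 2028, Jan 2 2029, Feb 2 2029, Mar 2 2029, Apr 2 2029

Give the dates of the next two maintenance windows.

Gaps: 30, 31, 31, 28, 31 days — not constant. Every event is on the 2nd of the month.
Pattern: the 2nd of each month.
Next: May 2029 → May 2 2029.
Next: June 2029 → Jun 2 2029.

May 2 2029, Jun 2 2029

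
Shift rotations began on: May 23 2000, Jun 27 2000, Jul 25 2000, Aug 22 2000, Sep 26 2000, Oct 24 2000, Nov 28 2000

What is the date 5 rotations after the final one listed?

Apr 24 2001

These are Tuesdays at 28- or 35-day spacing (35, 28, 28, 35, 28, 35).
The pattern: 4th Tuesday of the month.
4th Tuesday of December 2000: Dec 26 2000.
January 2001 — 4th Tuesday is Jan 23 2001.
February 2001 — 4th Tuesday is Feb 27 2001.
4th Tuesday of March 2001: Mar 27 2001.
4th Tuesday of April 2001: Apr 24 2001.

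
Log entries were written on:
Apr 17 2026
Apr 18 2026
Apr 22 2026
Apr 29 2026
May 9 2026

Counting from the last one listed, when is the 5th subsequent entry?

Aug 12 2026

Intervals are 1, 4, 7, 10 days — an arithmetic progression with common difference 3.
Next gap: 13 days. May 9 2026 + 13 days = May 22 2026.
Next gap: 16 days. May 22 2026 + 16 days = Jun 7 2026.
Next gap: 19 days. Jun 7 2026 + 19 days = Jun 26 2026.
Next gap: 22 days. Jun 26 2026 + 22 days = Jul 18 2026.
Next gap: 25 days. Jul 18 2026 + 25 days = Aug 12 2026.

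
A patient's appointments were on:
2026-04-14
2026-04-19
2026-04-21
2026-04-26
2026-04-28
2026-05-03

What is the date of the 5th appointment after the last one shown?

Every event lands on a Tuesday or Sunday (gaps cycle 5, 2, 5, 2, 5).
So the schedule is: every Tuesday and Sunday.
Next Tuesday: 2026-05-05.
Next Sunday: 2026-05-10.
Next Tuesday: 2026-05-12.
Next Sunday: 2026-05-17.
Next Tuesday: 2026-05-19.

2026-05-19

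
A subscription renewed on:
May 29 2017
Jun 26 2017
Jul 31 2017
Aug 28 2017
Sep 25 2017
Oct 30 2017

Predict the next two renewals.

Nov 27 2017, Dec 25 2017

Every date is a Monday; gaps 28, 35, 28, 28, 35 days.
Each is the last Monday of its month (at least one falls on the 29th or later, ruling out '4th Monday').
Last Monday of November 2017: Nov 27 2017.
Last Monday of December 2017: Dec 25 2017.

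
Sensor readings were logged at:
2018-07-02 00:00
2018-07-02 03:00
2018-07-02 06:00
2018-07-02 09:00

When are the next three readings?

2018-07-02 12:00, 2018-07-02 15:00, 2018-07-02 18:00

Gaps: 3, 3, 3 hours — each event is 3 hours after the previous one.
2018-07-02 09:00 + 3 h = 2018-07-02 12:00.
2018-07-02 12:00 + 3 h = 2018-07-02 15:00.
2018-07-02 15:00 + 3 h = 2018-07-02 18:00.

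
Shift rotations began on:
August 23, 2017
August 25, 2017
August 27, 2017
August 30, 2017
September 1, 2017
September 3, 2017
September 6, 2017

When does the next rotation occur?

September 8, 2017

Gaps: 2, 2, 3, 2, 2, 3 days — not constant, but cyclic with period 3.
The events fall on every Wednesday, Friday and Sunday.
Next Friday: September 8, 2017.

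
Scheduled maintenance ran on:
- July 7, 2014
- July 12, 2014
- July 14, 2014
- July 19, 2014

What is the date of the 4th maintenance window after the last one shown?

Gaps: 5, 2, 5 days — not constant, but cyclic with period 2.
The events fall on every Monday and Saturday.
The following Monday is July 21, 2014.
Next Saturday: July 26, 2014.
Next Monday: July 28, 2014.
Next Saturday: August 2, 2014.

August 2, 2014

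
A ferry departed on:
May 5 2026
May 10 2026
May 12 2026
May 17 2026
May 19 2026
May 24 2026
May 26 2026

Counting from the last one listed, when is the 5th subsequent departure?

Jun 14 2026

Gaps: 5, 2, 5, 2, 5, 2 days — not constant, but cyclic with period 2.
The events fall on every Tuesday and Sunday.
Next Sunday: May 31 2026.
Next Tuesday: Jun 2 2026.
The following Sunday is Jun 7 2026.
Next Tuesday: Jun 9 2026.
The following Sunday is Jun 14 2026.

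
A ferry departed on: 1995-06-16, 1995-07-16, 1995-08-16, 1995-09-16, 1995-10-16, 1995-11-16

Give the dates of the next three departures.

Gaps: 30, 31, 31, 30, 31 days — not constant. Every event is on the 16th of the month.
Pattern: the 16th of each month.
December 1995: 1995-12-16.
January 1996: 1996-01-16.
Next: February 1996 → 1996-02-16.

1995-12-16, 1996-01-16, 1996-02-16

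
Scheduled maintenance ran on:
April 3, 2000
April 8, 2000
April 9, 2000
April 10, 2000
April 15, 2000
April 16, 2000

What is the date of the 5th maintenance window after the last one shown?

The gap pattern 5, 1, 1, 5, 1 repeats every 3 events.
These are the Mondays, Saturdays and Sundays of each week.
The following Monday is April 17, 2000.
Next Saturday: April 22, 2000.
Next Sunday: April 23, 2000.
Next Monday: April 24, 2000.
Next Saturday: April 29, 2000.

April 29, 2000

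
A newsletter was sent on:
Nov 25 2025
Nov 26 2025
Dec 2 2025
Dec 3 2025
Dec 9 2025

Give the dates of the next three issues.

Gaps: 1, 6, 1, 6 days — not constant, but cyclic with period 2.
The events fall on every Tuesday and Wednesday.
Next Wednesday: Dec 10 2025.
Next Tuesday: Dec 16 2025.
Next Wednesday: Dec 17 2025.

Dec 10 2025, Dec 16 2025, Dec 17 2025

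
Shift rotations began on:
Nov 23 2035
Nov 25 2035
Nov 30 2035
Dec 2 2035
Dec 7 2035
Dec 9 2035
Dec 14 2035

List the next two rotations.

Dec 16 2035, Dec 21 2035

Gaps: 2, 5, 2, 5, 2, 5 days — not constant, but cyclic with period 2.
The events fall on every Friday and Sunday.
Next Sunday: Dec 16 2035.
Next Friday: Dec 21 2035.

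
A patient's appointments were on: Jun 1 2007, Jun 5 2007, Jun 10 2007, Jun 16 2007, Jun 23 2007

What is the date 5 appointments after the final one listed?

Aug 12 2007

Gaps: 4, 5, 6, 7 days — each gap is 1 larger than the previous one.
Next gap: 8 days. Jun 23 2007 + 8 days = Jul 1 2007.
Next gap: 9 days. Jul 1 2007 + 9 days = Jul 10 2007.
Next gap: 10 days. Jul 10 2007 + 10 days = Jul 20 2007.
Next gap: 11 days. Jul 20 2007 + 11 days = Jul 31 2007.
Next gap: 12 days. Jul 31 2007 + 12 days = Aug 12 2007.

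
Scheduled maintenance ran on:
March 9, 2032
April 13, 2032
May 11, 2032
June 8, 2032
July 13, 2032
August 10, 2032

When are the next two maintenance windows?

September 14, 2032; October 12, 2032

These are Tuesdays at 28- or 35-day spacing (35, 28, 28, 35, 28).
The pattern: 2nd Tuesday of the month.
2nd Tuesday of September 2032: September 14, 2032.
2nd Tuesday of October 2032: October 12, 2032.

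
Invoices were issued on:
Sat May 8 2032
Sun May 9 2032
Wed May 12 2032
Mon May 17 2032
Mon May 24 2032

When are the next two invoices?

Intervals are 1, 3, 5, 7 days — an arithmetic progression with common difference 2.
Next gap: 9 days. Mon May 24 2032 + 9 days = Wed Jun 2 2032.
Next gap: 11 days. Wed Jun 2 2032 + 11 days = Sun Jun 13 2032.

Wed Jun 2 2032, Sun Jun 13 2032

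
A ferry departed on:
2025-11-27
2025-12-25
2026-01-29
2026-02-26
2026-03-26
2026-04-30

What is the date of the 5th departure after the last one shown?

2026-09-24

Every date is a Thursday; gaps 28, 35, 28, 28, 35 days.
Each is the last Thursday of its month (at least one falls on the 29th or later, ruling out '4th Thursday').
Last Thursday of May 2026: 2026-05-28.
Last Thursday of June 2026: 2026-06-25.
Last Thursday of July 2026: 2026-07-30.
August 2026 ends with Thursday 2026-08-27.
September 2026 ends with Thursday 2026-09-24.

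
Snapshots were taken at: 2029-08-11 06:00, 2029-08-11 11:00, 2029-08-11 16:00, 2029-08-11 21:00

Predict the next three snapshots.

2029-08-12 02:00, 2029-08-12 07:00, 2029-08-12 12:00

The interval is a steady 5 hours (5, 5, 5).
2029-08-11 21:00 + 5 h = 2029-08-12 02:00.
2029-08-12 02:00 + 5 h = 2029-08-12 07:00.
2029-08-12 07:00 + 5 h = 2029-08-12 12:00.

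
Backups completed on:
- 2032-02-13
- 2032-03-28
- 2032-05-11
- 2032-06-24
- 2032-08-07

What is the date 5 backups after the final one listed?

Gaps between consecutive events: 44, 44, 44, 44 days — a constant 44-day interval.
2032-08-07 + 44 days = 2032-09-20.
2032-09-20 + 44 days = 2032-11-03.
2032-11-03 + 44 days = 2032-12-17.
2032-12-17 + 44 days = 2033-01-30.
2033-01-30 + 44 days = 2033-03-15.

2033-03-15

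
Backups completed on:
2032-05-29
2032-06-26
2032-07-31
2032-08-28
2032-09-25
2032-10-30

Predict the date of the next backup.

2032-11-27

These are Saturdays with 28, 35, 28, 28, 35-day gaps.
Each is the final Saturday of its month — 2032-05-29 is past the 28th, so '4th Saturday' doesn't fit.
November 2032 ends with Saturday 2032-11-27.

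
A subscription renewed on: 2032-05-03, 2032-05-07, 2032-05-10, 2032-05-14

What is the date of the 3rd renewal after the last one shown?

2032-05-24

Every event lands on a Monday or Friday (gaps cycle 4, 3, 4).
So the schedule is: every Monday and Friday.
The following Monday is 2032-05-17.
Next Friday: 2032-05-21.
Next Monday: 2032-05-24.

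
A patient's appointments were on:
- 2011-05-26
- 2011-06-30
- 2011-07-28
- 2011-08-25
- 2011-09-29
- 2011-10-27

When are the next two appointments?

2011-11-24, 2011-12-29

These are Thursdays with 35, 28, 28, 35, 28-day gaps.
Each is the final Thursday of its month — 2011-06-30 is past the 28th, so '4th Thursday' doesn't fit.
Last Thursday of November 2011: 2011-11-24.
December 2011 ends with Thursday 2011-12-29.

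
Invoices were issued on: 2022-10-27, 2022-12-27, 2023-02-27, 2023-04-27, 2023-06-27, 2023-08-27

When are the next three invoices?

Each date is the 27th; the gaps (61, 62, 59, 61, 61) track the month lengths.
The rule is the 27th of every 2 months.
October 2023: 2023-10-27.
Next: December 2023 → 2023-12-27.
February 2024: 2024-02-27.

2023-10-27, 2023-12-27, 2024-02-27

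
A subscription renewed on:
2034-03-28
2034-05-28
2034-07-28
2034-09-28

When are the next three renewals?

2034-11-28, 2035-01-28, 2035-03-28

Each date is the 28th; the gaps (61, 61, 62) track the month lengths.
The rule is the 28th of every 2 months.
November 2034: 2034-11-28.
January 2035: 2035-01-28.
March 2035: 2035-03-28.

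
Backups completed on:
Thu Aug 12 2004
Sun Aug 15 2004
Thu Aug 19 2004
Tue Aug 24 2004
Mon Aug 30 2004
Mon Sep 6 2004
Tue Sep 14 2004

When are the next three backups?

The spacing grows by 1 each time: 3, 4, 5, 6, 7, 8 days.
Next gap: 9 days. Tue Sep 14 2004 + 9 days = Thu Sep 23 2004.
Next gap: 10 days. Thu Sep 23 2004 + 10 days = Sun Oct 3 2004.
Next gap: 11 days. Sun Oct 3 2004 + 11 days = Thu Oct 14 2004.

Thu Sep 23 2004, Sun Oct 3 2004, Thu Oct 14 2004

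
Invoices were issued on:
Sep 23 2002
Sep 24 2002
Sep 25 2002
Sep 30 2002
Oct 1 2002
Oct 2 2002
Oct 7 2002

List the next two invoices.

The gap pattern 1, 1, 5, 1, 1, 5 repeats every 3 events.
These are the Mondays, Tuesdays and Wednesdays of each week.
The following Tuesday is Oct 8 2002.
Next Wednesday: Oct 9 2002.

Oct 8 2002, Oct 9 2002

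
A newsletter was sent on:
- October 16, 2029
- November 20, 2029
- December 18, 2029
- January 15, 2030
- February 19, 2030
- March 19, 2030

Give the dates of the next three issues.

April 16, 2030; May 21, 2030; June 18, 2030

Gaps: 35, 28, 28, 35, 28 days — a mix of 28 and 35. Every date is a Tuesday.
Each is the 3rd Tuesday of its month.
April 2030 — 3rd Tuesday is April 16, 2030.
3rd Tuesday of May 2030: May 21, 2030.
3rd Tuesday of June 2030: June 18, 2030.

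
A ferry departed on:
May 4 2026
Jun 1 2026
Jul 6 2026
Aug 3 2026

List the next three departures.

Sep 7 2026, Oct 5 2026, Nov 2 2026

All dates are Mondays, 28, 35, 28 days apart.
Specifically, the 1st Monday of each month.
1st Monday of September 2026: Sep 7 2026.
October 2026 — 1st Monday is Oct 5 2026.
November 2026 — 1st Monday is Nov 2 2026.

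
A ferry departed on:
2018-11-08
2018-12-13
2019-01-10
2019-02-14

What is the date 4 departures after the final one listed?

2019-06-13

All dates are Thursdays, 35, 28, 35 days apart.
Specifically, the 2nd Thursday of each month.
March 2019 — 2nd Thursday is 2019-03-14.
2nd Thursday of April 2019: 2019-04-11.
May 2019 — 2nd Thursday is 2019-05-09.
June 2019 — 2nd Thursday is 2019-06-13.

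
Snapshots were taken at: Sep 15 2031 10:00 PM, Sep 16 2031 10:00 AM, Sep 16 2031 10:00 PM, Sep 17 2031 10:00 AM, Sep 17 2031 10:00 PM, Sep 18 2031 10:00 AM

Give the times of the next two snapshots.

Gaps: 12, 12, 12, 12, 12 hours — each event is 12 hours after the previous one.
Sep 18 2031 10:00 AM + 12 h = Sep 18 2031 10:00 PM.
Sep 18 2031 10:00 PM + 12 h = Sep 19 2031 10:00 AM.

Sep 18 2031 10:00 PM, Sep 19 2031 10:00 AM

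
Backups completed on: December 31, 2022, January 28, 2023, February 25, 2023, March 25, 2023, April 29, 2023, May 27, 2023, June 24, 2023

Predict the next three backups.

July 29, 2023; August 26, 2023; September 30, 2023

All Saturdays; the gaps (28, 28, 28, 35, 28, 28) vary with month length.
This is the last Saturday of each month.
July 2023 ends with Saturday July 29, 2023.
August 2023 ends with Saturday August 26, 2023.
September 2023 ends with Saturday September 30, 2023.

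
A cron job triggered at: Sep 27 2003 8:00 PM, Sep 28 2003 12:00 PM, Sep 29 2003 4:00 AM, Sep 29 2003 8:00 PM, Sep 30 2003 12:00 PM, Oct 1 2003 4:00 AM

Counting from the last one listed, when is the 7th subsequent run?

Oct 5 2003 8:00 PM

Spacing: 16, 16, 16, 16, 16 h — constant 16 h.
Oct 1 2003 4:00 AM + 16 h = Oct 1 2003 8:00 PM.
Oct 1 2003 8:00 PM + 16 h = Oct 2 2003 12:00 PM.
Oct 2 2003 12:00 PM + 16 h = Oct 3 2003 4:00 AM.
Oct 3 2003 4:00 AM + 16 h = Oct 3 2003 8:00 PM.
Oct 3 2003 8:00 PM + 16 h = Oct 4 2003 12:00 PM.
Oct 4 2003 12:00 PM + 16 h = Oct 5 2003 4:00 AM.
Oct 5 2003 4:00 AM + 16 h = Oct 5 2003 8:00 PM.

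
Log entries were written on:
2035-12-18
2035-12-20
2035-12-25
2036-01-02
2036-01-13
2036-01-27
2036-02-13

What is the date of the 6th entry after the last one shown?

2036-07-27

Intervals are 2, 5, 8, 11, 14, 17 days — an arithmetic progression with common difference 3.
Next gap: 20 days. 2036-02-13 + 20 days = 2036-03-04.
Next gap: 23 days. 2036-03-04 + 23 days = 2036-03-27.
Next gap: 26 days. 2036-03-27 + 26 days = 2036-04-22.
Next gap: 29 days. 2036-04-22 + 29 days = 2036-05-21.
Next gap: 32 days. 2036-05-21 + 32 days = 2036-06-22.
Next gap: 35 days. 2036-06-22 + 35 days = 2036-07-27.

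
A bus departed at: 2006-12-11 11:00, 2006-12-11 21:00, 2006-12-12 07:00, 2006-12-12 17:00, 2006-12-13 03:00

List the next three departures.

2006-12-13 13:00, 2006-12-13 23:00, 2006-12-14 09:00

Spacing: 10, 10, 10, 10 h — constant 10 h.
2006-12-13 03:00 + 10 h = 2006-12-13 13:00.
2006-12-13 13:00 + 10 h = 2006-12-13 23:00.
2006-12-13 23:00 + 10 h = 2006-12-14 09:00.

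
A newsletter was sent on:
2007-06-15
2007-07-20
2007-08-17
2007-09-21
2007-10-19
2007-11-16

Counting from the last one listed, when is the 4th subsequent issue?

2008-03-21

All dates are Fridays, 35, 28, 35, 28, 28 days apart.
Specifically, the 3rd Friday of each month.
3rd Friday of December 2007: 2007-12-21.
3rd Friday of January 2008: 2008-01-18.
February 2008 — 3rd Friday is 2008-02-15.
3rd Friday of March 2008: 2008-03-21.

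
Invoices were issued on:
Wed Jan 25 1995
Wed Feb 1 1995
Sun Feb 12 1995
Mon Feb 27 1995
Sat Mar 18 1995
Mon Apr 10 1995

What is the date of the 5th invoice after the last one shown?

Mon Oct 2 1995

Gaps: 7, 11, 15, 19, 23 days — each gap is 4 larger than the previous one.
Next gap: 27 days. Mon Apr 10 1995 + 27 days = Sun May 7 1995.
Next gap: 31 days. Sun May 7 1995 + 31 days = Wed Jun 7 1995.
Next gap: 35 days. Wed Jun 7 1995 + 35 days = Wed Jul 12 1995.
Next gap: 39 days. Wed Jul 12 1995 + 39 days = Sun Aug 20 1995.
Next gap: 43 days. Sun Aug 20 1995 + 43 days = Mon Oct 2 1995.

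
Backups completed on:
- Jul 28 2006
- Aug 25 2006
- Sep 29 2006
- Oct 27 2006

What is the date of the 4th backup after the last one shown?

Every date is a Friday; gaps 28, 35, 28 days.
Each is the last Friday of its month (at least one falls on the 29th or later, ruling out '4th Friday').
Last Friday of November 2006: Nov 24 2006.
Last Friday of December 2006: Dec 29 2006.
January 2007 ends with Friday Jan 26 2007.
Last Friday of February 2007: Feb 23 2007.

Feb 23 2007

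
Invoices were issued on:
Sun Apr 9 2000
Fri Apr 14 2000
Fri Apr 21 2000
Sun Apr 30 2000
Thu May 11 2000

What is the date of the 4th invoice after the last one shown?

The spacing grows by 2 each time: 5, 7, 9, 11 days.
Next gap: 13 days. Thu May 11 2000 + 13 days = Wed May 24 2000.
Next gap: 15 days. Wed May 24 2000 + 15 days = Thu Jun 8 2000.
Next gap: 17 days. Thu Jun 8 2000 + 17 days = Sun Jun 25 2000.
Next gap: 19 days. Sun Jun 25 2000 + 19 days = Fri Jul 14 2000.

Fri Jul 14 2000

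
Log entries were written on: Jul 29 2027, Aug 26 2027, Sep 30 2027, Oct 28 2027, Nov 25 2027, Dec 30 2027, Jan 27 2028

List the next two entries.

Feb 24 2028, Mar 30 2028

These are Thursdays with 28, 35, 28, 28, 35, 28-day gaps.
Each is the final Thursday of its month — Jul 29 2027 is past the 28th, so '4th Thursday' doesn't fit.
Last Thursday of February 2028: Feb 24 2028.
Last Thursday of March 2028: Mar 30 2028.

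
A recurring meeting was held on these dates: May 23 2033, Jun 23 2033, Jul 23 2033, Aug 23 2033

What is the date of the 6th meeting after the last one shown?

Each date is the 23rd; the gaps (31, 30, 31) track the month lengths.
The rule is the 23rd of each month.
September 2033: Sep 23 2033.
Next: October 2033 → Oct 23 2033.
November 2033: Nov 23 2033.
Next: December 2033 → Dec 23 2033.
Next: January 2034 → Jan 23 2034.
Next: February 2034 → Feb 23 2034.

Feb 23 2034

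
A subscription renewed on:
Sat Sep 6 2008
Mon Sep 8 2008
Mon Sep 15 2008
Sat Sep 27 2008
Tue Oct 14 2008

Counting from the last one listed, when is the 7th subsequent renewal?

Tue Jun 30 2009

Gaps: 2, 7, 12, 17 days — each gap is 5 larger than the previous one.
Next gap: 22 days. Tue Oct 14 2008 + 22 days = Wed Nov 5 2008.
Next gap: 27 days. Wed Nov 5 2008 + 27 days = Tue Dec 2 2008.
Next gap: 32 days. Tue Dec 2 2008 + 32 days = Sat Jan 3 2009.
Next gap: 37 days. Sat Jan 3 2009 + 37 days = Mon Feb 9 2009.
Next gap: 42 days. Mon Feb 9 2009 + 42 days = Mon Mar 23 2009.
Next gap: 47 days. Mon Mar 23 2009 + 47 days = Sat May 9 2009.
Next gap: 52 days. Sat May 9 2009 + 52 days = Tue Jun 30 2009.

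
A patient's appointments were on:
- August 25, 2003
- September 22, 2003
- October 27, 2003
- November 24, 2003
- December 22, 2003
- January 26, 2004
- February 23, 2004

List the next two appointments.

All dates are Mondays, 28, 35, 28, 28, 35, 28 days apart.
Specifically, the 4th Monday of each month.
4th Monday of March 2004: March 22, 2004.
4th Monday of April 2004: April 26, 2004.

March 22, 2004; April 26, 2004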